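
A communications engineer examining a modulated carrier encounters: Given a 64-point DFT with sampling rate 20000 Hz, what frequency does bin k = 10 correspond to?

The frequency of DFT bin k is: f_k = k * f_s / N
f_10 = 10 * 20000 / 64 = 3125 Hz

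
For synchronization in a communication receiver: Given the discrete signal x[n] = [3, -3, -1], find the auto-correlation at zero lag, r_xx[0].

The auto-correlation at zero lag r_xx[0] equals the signal energy.
r_xx[0] = sum of x[n]^2 = 3^2 + (-3)^2 + (-1)^2
= 9 + 9 + 1 = 19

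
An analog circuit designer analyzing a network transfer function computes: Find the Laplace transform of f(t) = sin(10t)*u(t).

Standard pair: sin(wt)*u(t) <-> w/(s^2+w^2)
With w = 10: L{sin(10t)*u(t)} = 10/(s^2+100)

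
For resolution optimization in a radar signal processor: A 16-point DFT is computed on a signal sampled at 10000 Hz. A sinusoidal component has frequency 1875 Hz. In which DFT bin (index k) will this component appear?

DFT frequency resolution = f_s/N = 10000/16 = 625 Hz
Bin index k = f_signal / resolution = 1875 / 625 = 3
The signal frequency 1875 Hz falls in DFT bin k = 3.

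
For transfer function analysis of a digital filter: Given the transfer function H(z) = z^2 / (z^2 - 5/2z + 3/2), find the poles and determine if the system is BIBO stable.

Poles are roots of the denominator: z^2 - 5/2z + 3/2 = 0.
Quadratic formula: z = [-(-5/2) +/- sqrt((-5/2)^2 - 4*(3/2))] / 2
Discriminant = 25/4 - 6 = 1/4; sqrt = 1/2.
z = (5/2 +/- 1/2) / 2 => z = 3/2 or z = 1.
|p1| = 3/2, |p2| = 1.
For BIBO stability, all poles must lie inside the unit circle (|p| < 1).
System is UNSTABLE since at least one |p| >= 1.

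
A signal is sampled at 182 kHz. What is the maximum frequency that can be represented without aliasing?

The maximum frequency that can be represented without aliasing
is the Nyquist frequency: f_max = f_s / 2 = 182 kHz / 2 = 91 kHz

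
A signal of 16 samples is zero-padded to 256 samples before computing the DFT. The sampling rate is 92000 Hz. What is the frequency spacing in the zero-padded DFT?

Original DFT: N = 16, resolution = f_s/N = 92000/16 = 5750 Hz
Zero-padded DFT: N = 256, resolution = f_s/N = 92000/256 = 2875/8 Hz
Zero-padding interpolates the spectrum (finer frequency grid)
but does NOT improve the true spectral resolution (ability to resolve close frequencies).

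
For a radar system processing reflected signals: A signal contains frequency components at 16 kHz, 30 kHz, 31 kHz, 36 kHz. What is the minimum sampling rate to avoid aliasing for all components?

The highest frequency component is f_max = 36 kHz.
Nyquist rate = 2 * f_max = 2 * 36 kHz = 72 kHz.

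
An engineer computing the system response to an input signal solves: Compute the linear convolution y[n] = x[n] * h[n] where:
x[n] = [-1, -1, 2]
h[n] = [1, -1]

y[n] = sum_k x[k]*h[n-k]. Output length = len(x) + len(h) - 1 = 3 + 2 - 1 = 4.
y[0] = -1*1 = -1
y[1] = -1*1 + -1*-1 = 0
y[2] = 2*1 + -1*-1 = 3
y[3] = 2*-1 = -2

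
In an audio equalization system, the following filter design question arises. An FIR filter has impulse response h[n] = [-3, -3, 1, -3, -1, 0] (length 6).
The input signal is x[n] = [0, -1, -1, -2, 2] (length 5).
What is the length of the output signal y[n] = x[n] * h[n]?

For linear convolution, the output length is:
len(y) = len(x) + len(h) - 1 = 5 + 6 - 1 = 10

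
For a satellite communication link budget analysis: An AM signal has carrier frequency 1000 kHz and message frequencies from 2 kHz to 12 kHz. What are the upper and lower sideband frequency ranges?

Upper sideband (USB) = fc + [fm_low, fm_high] = 1000 + [2, 12] = [1002, 1012] kHz
Lower sideband (LSB) = fc - [fm_high, fm_low] = 1000 - [12, 2] = [988, 998] kHz
Total occupied spectrum: 988 kHz to 1012 kHz (plus carrier at 1000 kHz)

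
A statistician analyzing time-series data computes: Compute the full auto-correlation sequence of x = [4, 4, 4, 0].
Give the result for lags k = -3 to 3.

r_xx[k] = sum_m x[m]*x[m+k], indexed from 0, for k = -3 to 3:
  r_xx[-3] = x[3]*x[0] = 0
  r_xx[-2] = x[2]*x[0] + x[3]*x[1] = 16
  r_xx[-1] = x[1]*x[0] + x[2]*x[1] + x[3]*x[2] = 32
  r_xx[0] = x[0]*x[0] + x[1]*x[1] + x[2]*x[2] + x[3]*x[3] = 48
  r_xx[1] = x[0]*x[1] + x[1]*x[2] + x[2]*x[3] = 32
  r_xx[2] = x[0]*x[2] + x[1]*x[3] = 16
  r_xx[3] = x[0]*x[3] = 0
r_xx = [0, 16, 32, 48, 32, 16, 0]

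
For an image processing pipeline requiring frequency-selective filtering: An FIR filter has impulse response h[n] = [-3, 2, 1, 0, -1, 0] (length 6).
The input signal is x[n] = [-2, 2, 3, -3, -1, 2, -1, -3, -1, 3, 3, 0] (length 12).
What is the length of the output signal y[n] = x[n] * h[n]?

For linear convolution, the output length is:
len(y) = len(x) + len(h) - 1 = 12 + 6 - 1 = 17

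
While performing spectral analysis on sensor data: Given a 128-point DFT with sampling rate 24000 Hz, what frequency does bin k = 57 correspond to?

The frequency of DFT bin k is: f_k = k * f_s / N
f_57 = 57 * 24000 / 128 = 21375/2 Hz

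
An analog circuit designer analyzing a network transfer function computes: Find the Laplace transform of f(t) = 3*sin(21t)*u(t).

Standard pair: sin(wt)*u(t) <-> w/(s^2+w^2)
With w = 21: L{3*sin(21t)*u(t)} = 63/(s^2+441)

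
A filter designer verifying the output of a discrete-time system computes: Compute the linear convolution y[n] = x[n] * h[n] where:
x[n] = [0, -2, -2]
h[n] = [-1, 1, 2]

y[n] = sum_k x[k]*h[n-k]. Output length = len(x) + len(h) - 1 = 3 + 3 - 1 = 5.
y[0] = 0*-1 = 0
y[1] = -2*-1 + 0*1 = 2
y[2] = -2*-1 + -2*1 + 0*2 = 0
y[3] = -2*1 + -2*2 = -6
y[4] = -2*2 = -4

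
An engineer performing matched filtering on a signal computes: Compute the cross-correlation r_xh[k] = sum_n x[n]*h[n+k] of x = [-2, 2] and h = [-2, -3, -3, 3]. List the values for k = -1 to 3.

Both sequences indexed from 0 and zero outside their support.
Lags with overlap: k = -1 to 3.
  r_xh[-1] = x[1]*h[0] = -4
  r_xh[0] = x[0]*h[0] + x[1]*h[1] = -2
  r_xh[1] = x[0]*h[1] + x[1]*h[2] = 0
  r_xh[2] = x[0]*h[2] + x[1]*h[3] = 12
  r_xh[3] = x[0]*h[3] = -6
r_xh = [-4, -2, 0, 12, -6] (for k = -1, ..., 3)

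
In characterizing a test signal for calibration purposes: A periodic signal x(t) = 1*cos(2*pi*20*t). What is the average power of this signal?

Average power of A*cos(wt) is A^2/2.
P = 1^2 / 2 = 1/2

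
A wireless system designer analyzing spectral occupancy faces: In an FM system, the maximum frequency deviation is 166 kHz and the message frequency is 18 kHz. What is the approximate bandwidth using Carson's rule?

Carson's rule: BW = 2*(delta_f + f_m)
= 2*(166 + 18) kHz = 368 kHz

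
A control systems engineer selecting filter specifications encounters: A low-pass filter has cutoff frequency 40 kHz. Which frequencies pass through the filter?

A low-pass filter passes all frequencies below the cutoff frequency 40 kHz and attenuates higher frequencies.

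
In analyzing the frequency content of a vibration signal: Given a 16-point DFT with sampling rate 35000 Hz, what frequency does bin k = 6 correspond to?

The frequency of DFT bin k is: f_k = k * f_s / N
f_6 = 6 * 35000 / 16 = 13125 Hz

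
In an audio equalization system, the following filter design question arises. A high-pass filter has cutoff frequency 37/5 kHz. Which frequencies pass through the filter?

A high-pass filter passes all frequencies above the cutoff frequency 37/5 kHz and attenuates lower frequencies.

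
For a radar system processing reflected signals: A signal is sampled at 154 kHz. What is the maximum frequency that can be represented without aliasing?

The maximum frequency that can be represented without aliasing
is the Nyquist frequency: f_max = f_s / 2 = 154 kHz / 2 = 77 kHz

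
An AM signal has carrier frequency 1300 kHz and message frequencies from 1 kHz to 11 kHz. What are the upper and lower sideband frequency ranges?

Upper sideband (USB) = fc + [fm_low, fm_high] = 1300 + [1, 11] = [1301, 1311] kHz
Lower sideband (LSB) = fc - [fm_high, fm_low] = 1300 - [11, 1] = [1289, 1299] kHz
Total occupied spectrum: 1289 kHz to 1311 kHz (plus carrier at 1300 kHz)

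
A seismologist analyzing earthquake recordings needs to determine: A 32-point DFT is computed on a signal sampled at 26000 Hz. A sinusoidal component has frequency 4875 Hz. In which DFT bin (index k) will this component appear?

DFT frequency resolution = f_s/N = 26000/32 = 1625/2 Hz
Bin index k = f_signal / resolution = 4875 / 1625/2 = 6
The signal frequency 4875 Hz falls in DFT bin k = 6.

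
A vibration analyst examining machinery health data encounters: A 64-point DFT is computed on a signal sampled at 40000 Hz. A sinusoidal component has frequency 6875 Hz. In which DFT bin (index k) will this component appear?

DFT frequency resolution = f_s/N = 40000/64 = 625 Hz
Bin index k = f_signal / resolution = 6875 / 625 = 11
The signal frequency 6875 Hz falls in DFT bin k = 11.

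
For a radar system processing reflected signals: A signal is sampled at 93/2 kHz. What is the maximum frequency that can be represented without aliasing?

The maximum frequency that can be represented without aliasing
is the Nyquist frequency: f_max = f_s / 2 = 93/2 kHz / 2 = 93/4 kHz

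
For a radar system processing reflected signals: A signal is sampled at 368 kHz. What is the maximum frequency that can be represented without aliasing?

The maximum frequency that can be represented without aliasing
is the Nyquist frequency: f_max = f_s / 2 = 368 kHz / 2 = 184 kHz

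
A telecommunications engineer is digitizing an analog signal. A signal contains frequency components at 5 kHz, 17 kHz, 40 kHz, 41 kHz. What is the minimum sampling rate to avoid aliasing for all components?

The highest frequency component is f_max = 41 kHz.
Nyquist rate = 2 * f_max = 2 * 41 kHz = 82 kHz.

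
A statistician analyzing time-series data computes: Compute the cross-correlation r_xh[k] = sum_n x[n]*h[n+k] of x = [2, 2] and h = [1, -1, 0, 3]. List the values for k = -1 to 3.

Both sequences indexed from 0 and zero outside their support.
Lags with overlap: k = -1 to 3.
  r_xh[-1] = x[1]*h[0] = 2
  r_xh[0] = x[0]*h[0] + x[1]*h[1] = 0
  r_xh[1] = x[0]*h[1] + x[1]*h[2] = -2
  r_xh[2] = x[0]*h[2] + x[1]*h[3] = 6
  r_xh[3] = x[0]*h[3] = 6
r_xh = [2, 0, -2, 6, 6] (for k = -1, ..., 3)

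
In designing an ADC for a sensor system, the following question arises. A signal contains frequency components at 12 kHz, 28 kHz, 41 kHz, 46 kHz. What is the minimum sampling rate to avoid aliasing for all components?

The highest frequency component is f_max = 46 kHz.
Nyquist rate = 2 * f_max = 2 * 46 kHz = 92 kHz.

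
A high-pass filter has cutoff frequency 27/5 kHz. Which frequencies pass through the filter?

A high-pass filter passes all frequencies above the cutoff frequency 27/5 kHz and attenuates lower frequencies.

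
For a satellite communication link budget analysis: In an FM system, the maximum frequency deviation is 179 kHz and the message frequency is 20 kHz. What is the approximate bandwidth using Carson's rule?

Carson's rule: BW = 2*(delta_f + f_m)
= 2*(179 + 20) kHz = 398 kHz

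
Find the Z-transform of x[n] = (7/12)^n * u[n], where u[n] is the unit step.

The Z-transform of a^n * u[n] is z/(z-a) for |z| > |a|.
Here a = 7/12, so X(z) = z/(z - (7/12)) = 12z/(12z - 7)
ROC: |z| > 7/12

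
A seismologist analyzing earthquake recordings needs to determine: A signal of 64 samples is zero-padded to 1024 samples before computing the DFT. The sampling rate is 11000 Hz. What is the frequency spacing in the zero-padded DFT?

Original DFT: N = 64, resolution = f_s/N = 11000/64 = 1375/8 Hz
Zero-padded DFT: N = 1024, resolution = f_s/N = 11000/1024 = 1375/128 Hz
Zero-padding interpolates the spectrum (finer frequency grid)
but does NOT improve the true spectral resolution (ability to resolve close frequencies).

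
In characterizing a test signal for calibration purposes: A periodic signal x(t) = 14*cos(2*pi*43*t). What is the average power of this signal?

Average power of A*cos(wt) is A^2/2.
P = 14^2 / 2 = 196/2 = 98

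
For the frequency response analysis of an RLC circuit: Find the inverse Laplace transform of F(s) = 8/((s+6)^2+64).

Standard pair: w/((s+a)^2+w^2) <-> e^(-at)*sin(wt)*u(t)
With a=6, w=8: f(t) = e^(-6t)*sin(8t)*u(t)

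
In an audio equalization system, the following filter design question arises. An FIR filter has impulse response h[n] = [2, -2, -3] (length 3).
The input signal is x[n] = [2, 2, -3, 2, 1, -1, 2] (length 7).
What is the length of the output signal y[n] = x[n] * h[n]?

For linear convolution, the output length is:
len(y) = len(x) + len(h) - 1 = 7 + 3 - 1 = 9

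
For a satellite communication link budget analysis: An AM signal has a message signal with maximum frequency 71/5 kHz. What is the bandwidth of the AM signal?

In AM (double-sideband), the bandwidth is twice the message frequency.
BW = 2 * f_m = 2 * 71/5 kHz = 142/5 kHz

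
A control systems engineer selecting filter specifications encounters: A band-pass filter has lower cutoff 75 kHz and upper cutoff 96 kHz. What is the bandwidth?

Bandwidth = f_high - f_low
= 96 kHz - 75 kHz = 21 kHz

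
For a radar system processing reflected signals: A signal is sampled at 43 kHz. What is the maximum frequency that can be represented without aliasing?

The maximum frequency that can be represented without aliasing
is the Nyquist frequency: f_max = f_s / 2 = 43 kHz / 2 = 43/2 kHz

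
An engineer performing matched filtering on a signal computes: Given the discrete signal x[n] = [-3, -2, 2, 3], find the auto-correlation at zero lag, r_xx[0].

The auto-correlation at zero lag r_xx[0] equals the signal energy.
r_xx[0] = sum of x[n]^2 = (-3)^2 + (-2)^2 + 2^2 + 3^2
= 9 + 4 + 4 + 9 = 26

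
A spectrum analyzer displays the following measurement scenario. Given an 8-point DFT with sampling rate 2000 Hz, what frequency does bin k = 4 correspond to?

The frequency of DFT bin k is: f_k = k * f_s / N
f_4 = 4 * 2000 / 8 = 1000 Hz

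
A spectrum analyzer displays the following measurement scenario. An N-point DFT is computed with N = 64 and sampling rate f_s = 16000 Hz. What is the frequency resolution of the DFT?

DFT frequency resolution = f_s / N
= 16000 / 64 = 250 Hz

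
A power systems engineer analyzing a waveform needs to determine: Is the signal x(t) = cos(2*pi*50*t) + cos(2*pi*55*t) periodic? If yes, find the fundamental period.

f1 = 50 Hz, f2 = 55 Hz
Period T1 = 1/50, T2 = 1/55
Ratio T1/T2 = 55/50, which is rational.
The signal is periodic with fundamental period T = 1/GCD(50,55) = 1/5 s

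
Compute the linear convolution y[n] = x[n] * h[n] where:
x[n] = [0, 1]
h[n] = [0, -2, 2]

y[n] = sum_k x[k]*h[n-k]. Output length = len(x) + len(h) - 1 = 2 + 3 - 1 = 4.
y[0] = 0*0 = 0
y[1] = 1*0 + 0*-2 = 0
y[2] = 1*-2 + 0*2 = -2
y[3] = 1*2 = 2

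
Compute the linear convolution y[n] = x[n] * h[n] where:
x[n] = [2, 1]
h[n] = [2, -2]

y[n] = sum_k x[k]*h[n-k]. Output length = len(x) + len(h) - 1 = 2 + 2 - 1 = 3.
y[0] = 2*2 = 4
y[1] = 1*2 + 2*-2 = -2
y[2] = 1*-2 = -2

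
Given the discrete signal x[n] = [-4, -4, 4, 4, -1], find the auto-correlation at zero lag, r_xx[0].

The auto-correlation at zero lag r_xx[0] equals the signal energy.
r_xx[0] = sum of x[n]^2 = (-4)^2 + (-4)^2 + 4^2 + 4^2 + (-1)^2
= 16 + 16 + 16 + 16 + 1 = 65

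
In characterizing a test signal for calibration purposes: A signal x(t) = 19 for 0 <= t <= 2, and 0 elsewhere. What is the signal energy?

Energy = integral of |x(t)|^2 dt over the signal duration
= 19^2 * 2 = 361 * 2 = 722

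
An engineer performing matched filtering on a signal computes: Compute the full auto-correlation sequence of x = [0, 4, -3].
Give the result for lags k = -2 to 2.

r_xx[k] = sum_m x[m]*x[m+k], indexed from 0, for k = -2 to 2:
  r_xx[-2] = x[2]*x[0] = 0
  r_xx[-1] = x[1]*x[0] + x[2]*x[1] = -12
  r_xx[0] = x[0]*x[0] + x[1]*x[1] + x[2]*x[2] = 25
  r_xx[1] = x[0]*x[1] + x[1]*x[2] = -12
  r_xx[2] = x[0]*x[2] = 0
r_xx = [0, -12, 25, -12, 0]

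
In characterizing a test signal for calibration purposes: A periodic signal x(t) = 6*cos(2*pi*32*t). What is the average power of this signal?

Average power of A*cos(wt) is A^2/2.
P = 6^2 / 2 = 36/2 = 18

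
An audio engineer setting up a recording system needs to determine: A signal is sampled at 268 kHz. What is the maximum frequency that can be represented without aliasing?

The maximum frequency that can be represented without aliasing
is the Nyquist frequency: f_max = f_s / 2 = 268 kHz / 2 = 134 kHz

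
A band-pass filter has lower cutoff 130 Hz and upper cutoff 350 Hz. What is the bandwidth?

Bandwidth = f_high - f_low
= 350 Hz - 130 Hz = 220 Hz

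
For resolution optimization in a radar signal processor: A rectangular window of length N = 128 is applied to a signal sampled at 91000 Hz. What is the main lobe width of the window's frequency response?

For a rectangular window of length N,
the main lobe width in frequency is 2*f_s/N.
= 2*91000/128 = 11375/8 Hz
This determines the minimum frequency separation for resolving two sinusoids.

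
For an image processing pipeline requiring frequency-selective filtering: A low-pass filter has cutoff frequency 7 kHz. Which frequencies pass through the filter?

A low-pass filter passes all frequencies below the cutoff frequency 7 kHz and attenuates higher frequencies.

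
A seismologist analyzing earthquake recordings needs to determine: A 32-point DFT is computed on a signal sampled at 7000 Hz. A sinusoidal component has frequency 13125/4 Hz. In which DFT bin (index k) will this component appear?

DFT frequency resolution = f_s/N = 7000/32 = 875/4 Hz
Bin index k = f_signal / resolution = 13125/4 / 875/4 = 15
The signal frequency 13125/4 Hz falls in DFT bin k = 15.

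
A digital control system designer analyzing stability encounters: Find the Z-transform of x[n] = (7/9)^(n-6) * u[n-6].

Time-shifting property: if X(z) = Z{x[n]}, then Z{x[n-d]} = z^(-d) * X(z)
X(z) = z/(z - 7/9) for x[n] = (7/9)^n * u[n]
Z{x[n-6]} = z^(-6) * z/(z - 7/9) = z^(-5)/(z - 7/9)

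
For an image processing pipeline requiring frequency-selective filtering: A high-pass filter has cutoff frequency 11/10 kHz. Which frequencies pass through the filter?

A high-pass filter passes all frequencies above the cutoff frequency 11/10 kHz and attenuates lower frequencies.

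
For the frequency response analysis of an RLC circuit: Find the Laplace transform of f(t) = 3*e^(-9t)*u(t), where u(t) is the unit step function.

Standard Laplace transform pair:
e^(-at)*u(t) <-> 1/(s+a)
With a = 9: L{3*e^(-9t)*u(t)} = 3/(s+9), ROC: Re(s) > -9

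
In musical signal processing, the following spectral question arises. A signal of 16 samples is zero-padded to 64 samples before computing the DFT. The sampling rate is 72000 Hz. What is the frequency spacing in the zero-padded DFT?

Original DFT: N = 16, resolution = f_s/N = 72000/16 = 4500 Hz
Zero-padded DFT: N = 64, resolution = f_s/N = 72000/64 = 1125 Hz
Zero-padding interpolates the spectrum (finer frequency grid)
but does NOT improve the true spectral resolution (ability to resolve close frequencies).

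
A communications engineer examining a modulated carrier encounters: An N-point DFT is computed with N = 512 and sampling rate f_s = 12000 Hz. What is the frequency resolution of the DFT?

DFT frequency resolution = f_s / N
= 12000 / 512 = 375/16 Hz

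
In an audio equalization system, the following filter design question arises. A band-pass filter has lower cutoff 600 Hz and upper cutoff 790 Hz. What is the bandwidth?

Bandwidth = f_high - f_low
= 790 Hz - 600 Hz = 190 Hz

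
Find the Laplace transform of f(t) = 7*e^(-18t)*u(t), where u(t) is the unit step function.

Standard Laplace transform pair:
e^(-at)*u(t) <-> 1/(s+a)
With a = 18: L{7*e^(-18t)*u(t)} = 7/(s+18), ROC: Re(s) > -18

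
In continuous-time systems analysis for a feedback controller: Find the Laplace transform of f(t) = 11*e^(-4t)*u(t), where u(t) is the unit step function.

Standard Laplace transform pair:
e^(-at)*u(t) <-> 1/(s+a)
With a = 4: L{11*e^(-4t)*u(t)} = 11/(s+4), ROC: Re(s) > -4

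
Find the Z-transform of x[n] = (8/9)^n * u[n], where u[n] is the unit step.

The Z-transform of a^n * u[n] is z/(z-a) for |z| > |a|.
Here a = 8/9, so X(z) = z/(z - (8/9)) = 9z/(9z - 8)
ROC: |z| > 8/9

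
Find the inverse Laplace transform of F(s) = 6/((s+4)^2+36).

Standard pair: w/((s+a)^2+w^2) <-> e^(-at)*sin(wt)*u(t)
With a=4, w=6: f(t) = e^(-4t)*sin(6t)*u(t)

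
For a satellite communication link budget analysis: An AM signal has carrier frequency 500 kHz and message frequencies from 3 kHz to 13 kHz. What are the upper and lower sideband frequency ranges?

Upper sideband (USB) = fc + [fm_low, fm_high] = 500 + [3, 13] = [503, 513] kHz
Lower sideband (LSB) = fc - [fm_high, fm_low] = 500 - [13, 3] = [487, 497] kHz
Total occupied spectrum: 487 kHz to 513 kHz (plus carrier at 500 kHz)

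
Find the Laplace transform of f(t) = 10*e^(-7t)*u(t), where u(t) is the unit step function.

Standard Laplace transform pair:
e^(-at)*u(t) <-> 1/(s+a)
With a = 7: L{10*e^(-7t)*u(t)} = 10/(s+7), ROC: Re(s) > -7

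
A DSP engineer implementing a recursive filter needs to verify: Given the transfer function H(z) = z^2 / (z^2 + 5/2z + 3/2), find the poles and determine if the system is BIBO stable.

Poles are roots of the denominator: z^2 + 5/2z + 3/2 = 0.
Quadratic formula: z = [-(5/2) +/- sqrt((5/2)^2 - 4*(3/2))] / 2
Discriminant = 25/4 - 6 = 1/4; sqrt = 1/2.
z = (-5/2 +/- 1/2) / 2 => z = -1 or z = -3/2.
|p1| = 1, |p2| = 3/2.
For BIBO stability, all poles must lie inside the unit circle (|p| < 1).
System is UNSTABLE since at least one |p| >= 1.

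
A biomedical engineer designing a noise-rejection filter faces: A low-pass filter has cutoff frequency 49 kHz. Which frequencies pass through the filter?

A low-pass filter passes all frequencies below the cutoff frequency 49 kHz and attenuates higher frequencies.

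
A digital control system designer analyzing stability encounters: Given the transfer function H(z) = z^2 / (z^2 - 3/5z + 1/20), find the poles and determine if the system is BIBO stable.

Poles are roots of the denominator: z^2 - 3/5z + 1/20 = 0.
Quadratic formula: z = [-(-3/5) +/- sqrt((-3/5)^2 - 4*(1/20))] / 2
Discriminant = 9/25 - 1/5 = 4/25; sqrt = 2/5.
z = (3/5 +/- 2/5) / 2 => z = 1/2 or z = 1/10.
|p1| = 1/2, |p2| = 1/10.
For BIBO stability, all poles must lie inside the unit circle (|p| < 1).
System is STABLE since both |p| < 1.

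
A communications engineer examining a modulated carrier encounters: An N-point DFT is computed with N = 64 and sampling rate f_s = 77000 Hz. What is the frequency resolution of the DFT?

DFT frequency resolution = f_s / N
= 77000 / 64 = 9625/8 Hz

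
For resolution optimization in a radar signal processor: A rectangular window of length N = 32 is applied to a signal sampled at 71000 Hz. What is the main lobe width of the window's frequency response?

For a rectangular window of length N,
the main lobe width in frequency is 2*f_s/N.
= 2*71000/32 = 8875/2 Hz
This determines the minimum frequency separation for resolving two sinusoids.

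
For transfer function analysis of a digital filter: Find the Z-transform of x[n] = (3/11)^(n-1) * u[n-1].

Time-shifting property: if X(z) = Z{x[n]}, then Z{x[n-d]} = z^(-d) * X(z)
X(z) = z/(z - 3/11) for x[n] = (3/11)^n * u[n]
Z{x[n-1]} = z^(-1) * z/(z - 3/11) = 1/(z - 3/11)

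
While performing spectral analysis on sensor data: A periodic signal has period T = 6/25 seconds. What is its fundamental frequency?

The fundamental frequency is the reciprocal of the period.
f = 1/T = 1/(6/25) = 25/6 Hz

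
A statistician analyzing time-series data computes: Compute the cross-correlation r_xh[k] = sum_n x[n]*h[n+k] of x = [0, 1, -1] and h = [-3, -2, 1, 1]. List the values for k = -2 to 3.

Both sequences indexed from 0 and zero outside their support.
Lags with overlap: k = -2 to 3.
  r_xh[-2] = x[2]*h[0] = 3
  r_xh[-1] = x[1]*h[0] + x[2]*h[1] = -1
  r_xh[0] = x[0]*h[0] + x[1]*h[1] + x[2]*h[2] = -3
  r_xh[1] = x[0]*h[1] + x[1]*h[2] + x[2]*h[3] = 0
  r_xh[2] = x[0]*h[2] + x[1]*h[3] = 1
  r_xh[3] = x[0]*h[3] = 0
r_xh = [3, -1, -3, 0, 1, 0] (for k = -2, ..., 3)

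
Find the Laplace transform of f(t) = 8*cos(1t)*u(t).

Standard pair: cos(wt)*u(t) <-> s/(s^2+w^2)
With w = 1: L{8*cos(1t)*u(t)} = 8s/(s^2+1)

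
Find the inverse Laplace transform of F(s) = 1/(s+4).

Standard pair: k/(s+a) <-> k*e^(-at)*u(t)
With k=1, a=4: f(t) = e^(-4t)*u(t)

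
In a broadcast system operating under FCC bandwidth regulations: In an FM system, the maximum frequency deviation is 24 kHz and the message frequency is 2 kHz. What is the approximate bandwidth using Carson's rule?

Carson's rule: BW = 2*(delta_f + f_m)
= 2*(24 + 2) kHz = 52 kHz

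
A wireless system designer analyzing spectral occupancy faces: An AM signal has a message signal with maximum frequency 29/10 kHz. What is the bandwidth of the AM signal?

In AM (double-sideband), the bandwidth is twice the message frequency.
BW = 2 * f_m = 2 * 29/10 kHz = 29/5 kHz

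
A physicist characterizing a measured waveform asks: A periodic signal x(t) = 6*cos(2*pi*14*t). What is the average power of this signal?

Average power of A*cos(wt) is A^2/2.
P = 6^2 / 2 = 36/2 = 18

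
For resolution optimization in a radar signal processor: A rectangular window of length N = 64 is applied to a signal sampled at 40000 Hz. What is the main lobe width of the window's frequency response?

For a rectangular window of length N,
the main lobe width in frequency is 2*f_s/N.
= 2*40000/64 = 1250 Hz
This determines the minimum frequency separation for resolving two sinusoids.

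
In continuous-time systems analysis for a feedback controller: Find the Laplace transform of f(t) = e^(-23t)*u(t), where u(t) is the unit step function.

Standard Laplace transform pair:
e^(-at)*u(t) <-> 1/(s+a)
With a = 23: L{e^(-23t)*u(t)} = 1/(s+23), ROC: Re(s) > -23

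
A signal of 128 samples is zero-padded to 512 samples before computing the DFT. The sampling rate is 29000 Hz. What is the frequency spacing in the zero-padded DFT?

Original DFT: N = 128, resolution = f_s/N = 29000/128 = 3625/16 Hz
Zero-padded DFT: N = 512, resolution = f_s/N = 29000/512 = 3625/64 Hz
Zero-padding interpolates the spectrum (finer frequency grid)
but does NOT improve the true spectral resolution (ability to resolve close frequencies).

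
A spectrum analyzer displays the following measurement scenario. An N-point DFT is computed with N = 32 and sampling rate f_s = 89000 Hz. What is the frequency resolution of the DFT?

DFT frequency resolution = f_s / N
= 89000 / 32 = 11125/4 Hz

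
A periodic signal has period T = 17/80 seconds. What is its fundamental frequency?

The fundamental frequency is the reciprocal of the period.
f = 1/T = 1/(17/80) = 80/17 Hz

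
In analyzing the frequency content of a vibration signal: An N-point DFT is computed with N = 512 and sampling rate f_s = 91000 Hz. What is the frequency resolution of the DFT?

DFT frequency resolution = f_s / N
= 91000 / 512 = 11375/64 Hz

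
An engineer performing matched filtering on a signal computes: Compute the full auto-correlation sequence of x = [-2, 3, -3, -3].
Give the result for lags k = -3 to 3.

r_xx[k] = sum_m x[m]*x[m+k], indexed from 0, for k = -3 to 3:
  r_xx[-3] = x[3]*x[0] = 6
  r_xx[-2] = x[2]*x[0] + x[3]*x[1] = -3
  r_xx[-1] = x[1]*x[0] + x[2]*x[1] + x[3]*x[2] = -6
  r_xx[0] = x[0]*x[0] + x[1]*x[1] + x[2]*x[2] + x[3]*x[3] = 31
  r_xx[1] = x[0]*x[1] + x[1]*x[2] + x[2]*x[3] = -6
  r_xx[2] = x[0]*x[2] + x[1]*x[3] = -3
  r_xx[3] = x[0]*x[3] = 6
r_xx = [6, -3, -6, 31, -6, -3, 6]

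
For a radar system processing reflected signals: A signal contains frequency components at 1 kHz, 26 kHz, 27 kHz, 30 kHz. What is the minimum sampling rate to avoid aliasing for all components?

The highest frequency component is f_max = 30 kHz.
Nyquist rate = 2 * f_max = 2 * 30 kHz = 60 kHz.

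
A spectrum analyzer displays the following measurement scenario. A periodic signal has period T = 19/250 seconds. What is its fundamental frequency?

The fundamental frequency is the reciprocal of the period.
f = 1/T = 1/(19/250) = 250/19 Hz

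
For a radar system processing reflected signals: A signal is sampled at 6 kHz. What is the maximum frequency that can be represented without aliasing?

The maximum frequency that can be represented without aliasing
is the Nyquist frequency: f_max = f_s / 2 = 6 kHz / 2 = 3 kHz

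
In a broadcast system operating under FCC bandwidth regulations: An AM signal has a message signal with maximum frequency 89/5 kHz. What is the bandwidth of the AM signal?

In AM (double-sideband), the bandwidth is twice the message frequency.
BW = 2 * f_m = 2 * 89/5 kHz = 178/5 kHz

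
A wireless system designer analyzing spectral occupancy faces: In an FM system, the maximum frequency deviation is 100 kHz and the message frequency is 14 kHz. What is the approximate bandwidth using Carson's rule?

Carson's rule: BW = 2*(delta_f + f_m)
= 2*(100 + 14) kHz = 228 kHz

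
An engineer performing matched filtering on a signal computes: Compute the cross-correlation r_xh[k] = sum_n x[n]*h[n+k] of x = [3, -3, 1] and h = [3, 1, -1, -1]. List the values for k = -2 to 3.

Both sequences indexed from 0 and zero outside their support.
Lags with overlap: k = -2 to 3.
  r_xh[-2] = x[2]*h[0] = 3
  r_xh[-1] = x[1]*h[0] + x[2]*h[1] = -8
  r_xh[0] = x[0]*h[0] + x[1]*h[1] + x[2]*h[2] = 5
  r_xh[1] = x[0]*h[1] + x[1]*h[2] + x[2]*h[3] = 5
  r_xh[2] = x[0]*h[2] + x[1]*h[3] = 0
  r_xh[3] = x[0]*h[3] = -3
r_xh = [3, -8, 5, 5, 0, -3] (for k = -2, ..., 3)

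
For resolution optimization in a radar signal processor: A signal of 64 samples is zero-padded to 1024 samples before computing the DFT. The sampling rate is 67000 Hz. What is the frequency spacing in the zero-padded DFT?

Original DFT: N = 64, resolution = f_s/N = 67000/64 = 8375/8 Hz
Zero-padded DFT: N = 1024, resolution = f_s/N = 67000/1024 = 8375/128 Hz
Zero-padding interpolates the spectrum (finer frequency grid)
but does NOT improve the true spectral resolution (ability to resolve close frequencies).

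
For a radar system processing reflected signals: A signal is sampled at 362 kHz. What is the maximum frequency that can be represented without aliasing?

The maximum frequency that can be represented without aliasing
is the Nyquist frequency: f_max = f_s / 2 = 362 kHz / 2 = 181 kHz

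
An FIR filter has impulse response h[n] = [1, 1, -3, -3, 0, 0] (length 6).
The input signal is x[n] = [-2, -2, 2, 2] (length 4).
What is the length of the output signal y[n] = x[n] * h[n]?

For linear convolution, the output length is:
len(y) = len(x) + len(h) - 1 = 4 + 6 - 1 = 9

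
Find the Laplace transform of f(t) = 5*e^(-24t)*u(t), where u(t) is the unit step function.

Standard Laplace transform pair:
e^(-at)*u(t) <-> 1/(s+a)
With a = 24: L{5*e^(-24t)*u(t)} = 5/(s+24), ROC: Re(s) > -24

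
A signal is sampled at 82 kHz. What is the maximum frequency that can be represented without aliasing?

The maximum frequency that can be represented without aliasing
is the Nyquist frequency: f_max = f_s / 2 = 82 kHz / 2 = 41 kHz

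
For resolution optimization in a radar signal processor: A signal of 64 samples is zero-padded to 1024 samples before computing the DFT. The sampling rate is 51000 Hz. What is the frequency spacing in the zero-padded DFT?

Original DFT: N = 64, resolution = f_s/N = 51000/64 = 6375/8 Hz
Zero-padded DFT: N = 1024, resolution = f_s/N = 51000/1024 = 6375/128 Hz
Zero-padding interpolates the spectrum (finer frequency grid)
but does NOT improve the true spectral resolution (ability to resolve close frequencies).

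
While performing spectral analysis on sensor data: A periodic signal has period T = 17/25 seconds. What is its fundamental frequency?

The fundamental frequency is the reciprocal of the period.
f = 1/T = 1/(17/25) = 25/17 Hz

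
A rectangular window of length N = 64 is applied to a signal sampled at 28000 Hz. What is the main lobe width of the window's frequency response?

For a rectangular window of length N,
the main lobe width in frequency is 2*f_s/N.
= 2*28000/64 = 875 Hz
This determines the minimum frequency separation for resolving two sinusoids.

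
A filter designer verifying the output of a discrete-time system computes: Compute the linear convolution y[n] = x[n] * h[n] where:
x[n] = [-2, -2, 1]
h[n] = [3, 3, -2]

y[n] = sum_k x[k]*h[n-k]. Output length = len(x) + len(h) - 1 = 3 + 3 - 1 = 5.
y[0] = -2*3 = -6
y[1] = -2*3 + -2*3 = -12
y[2] = 1*3 + -2*3 + -2*-2 = 1
y[3] = 1*3 + -2*-2 = 7
y[4] = 1*-2 = -2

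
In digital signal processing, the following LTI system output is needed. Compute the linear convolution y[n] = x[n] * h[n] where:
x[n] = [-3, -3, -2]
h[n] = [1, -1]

y[n] = sum_k x[k]*h[n-k]. Output length = len(x) + len(h) - 1 = 3 + 2 - 1 = 4.
y[0] = -3*1 = -3
y[1] = -3*1 + -3*-1 = 0
y[2] = -2*1 + -3*-1 = 1
y[3] = -2*-1 = 2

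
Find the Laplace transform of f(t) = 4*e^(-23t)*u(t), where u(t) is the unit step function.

Standard Laplace transform pair:
e^(-at)*u(t) <-> 1/(s+a)
With a = 23: L{4*e^(-23t)*u(t)} = 4/(s+23), ROC: Re(s) > -23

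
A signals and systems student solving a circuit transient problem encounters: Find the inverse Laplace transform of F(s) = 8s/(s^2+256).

Standard pair: s/(s^2+w^2) <-> cos(wt)*u(t)
With k=8, w=16: f(t) = 8*cos(16t)*u(t)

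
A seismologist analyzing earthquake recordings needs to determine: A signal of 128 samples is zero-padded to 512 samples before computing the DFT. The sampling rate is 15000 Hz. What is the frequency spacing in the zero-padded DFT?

Original DFT: N = 128, resolution = f_s/N = 15000/128 = 1875/16 Hz
Zero-padded DFT: N = 512, resolution = f_s/N = 15000/512 = 1875/64 Hz
Zero-padding interpolates the spectrum (finer frequency grid)
but does NOT improve the true spectral resolution (ability to resolve close frequencies).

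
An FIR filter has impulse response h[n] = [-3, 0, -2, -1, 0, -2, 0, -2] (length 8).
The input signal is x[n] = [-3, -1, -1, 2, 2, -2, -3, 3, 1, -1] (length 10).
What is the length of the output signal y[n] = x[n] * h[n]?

For linear convolution, the output length is:
len(y) = len(x) + len(h) - 1 = 10 + 8 - 1 = 17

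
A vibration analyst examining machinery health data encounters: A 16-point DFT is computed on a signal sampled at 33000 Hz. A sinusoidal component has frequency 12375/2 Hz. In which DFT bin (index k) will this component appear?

DFT frequency resolution = f_s/N = 33000/16 = 4125/2 Hz
Bin index k = f_signal / resolution = 12375/2 / 4125/2 = 3
The signal frequency 12375/2 Hz falls in DFT bin k = 3.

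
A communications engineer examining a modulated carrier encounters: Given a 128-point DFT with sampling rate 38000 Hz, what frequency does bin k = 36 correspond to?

The frequency of DFT bin k is: f_k = k * f_s / N
f_36 = 36 * 38000 / 128 = 21375/2 Hz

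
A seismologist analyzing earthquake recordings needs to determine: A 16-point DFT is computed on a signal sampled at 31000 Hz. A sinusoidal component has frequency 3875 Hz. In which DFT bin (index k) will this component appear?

DFT frequency resolution = f_s/N = 31000/16 = 3875/2 Hz
Bin index k = f_signal / resolution = 3875 / 3875/2 = 2
The signal frequency 3875 Hz falls in DFT bin k = 2.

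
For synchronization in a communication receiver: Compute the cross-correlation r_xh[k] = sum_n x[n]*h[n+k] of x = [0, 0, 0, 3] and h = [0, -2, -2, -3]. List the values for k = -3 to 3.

Both sequences indexed from 0 and zero outside their support.
Lags with overlap: k = -3 to 3.
  r_xh[-3] = x[3]*h[0] = 0
  r_xh[-2] = x[2]*h[0] + x[3]*h[1] = -6
  r_xh[-1] = x[1]*h[0] + x[2]*h[1] + x[3]*h[2] = -6
  r_xh[0] = x[0]*h[0] + x[1]*h[1] + x[2]*h[2] + x[3]*h[3] = -9
  r_xh[1] = x[0]*h[1] + x[1]*h[2] + x[2]*h[3] = 0
  r_xh[2] = x[0]*h[2] + x[1]*h[3] = 0
  r_xh[3] = x[0]*h[3] = 0
r_xh = [0, -6, -6, -9, 0, 0, 0] (for k = -3, ..., 3)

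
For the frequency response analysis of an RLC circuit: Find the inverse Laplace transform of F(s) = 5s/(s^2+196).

Standard pair: s/(s^2+w^2) <-> cos(wt)*u(t)
With k=5, w=14: f(t) = 5*cos(14t)*u(t)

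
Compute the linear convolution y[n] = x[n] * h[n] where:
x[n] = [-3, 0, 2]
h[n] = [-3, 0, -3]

y[n] = sum_k x[k]*h[n-k]. Output length = len(x) + len(h) - 1 = 3 + 3 - 1 = 5.
y[0] = -3*-3 = 9
y[1] = 0*-3 + -3*0 = 0
y[2] = 2*-3 + 0*0 + -3*-3 = 3
y[3] = 2*0 + 0*-3 = 0
y[4] = 2*-3 = -6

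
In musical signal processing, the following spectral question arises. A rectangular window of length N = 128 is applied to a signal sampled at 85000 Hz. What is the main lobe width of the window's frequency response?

For a rectangular window of length N,
the main lobe width in frequency is 2*f_s/N.
= 2*85000/128 = 10625/8 Hz
This determines the minimum frequency separation for resolving two sinusoids.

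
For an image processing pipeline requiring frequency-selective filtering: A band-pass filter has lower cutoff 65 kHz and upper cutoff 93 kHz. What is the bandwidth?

Bandwidth = f_high - f_low
= 93 kHz - 65 kHz = 28 kHz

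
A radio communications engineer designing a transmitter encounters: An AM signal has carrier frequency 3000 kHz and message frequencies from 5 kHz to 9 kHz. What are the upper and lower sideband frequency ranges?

Upper sideband (USB) = fc + [fm_low, fm_high] = 3000 + [5, 9] = [3005, 3009] kHz
Lower sideband (LSB) = fc - [fm_high, fm_low] = 3000 - [9, 5] = [2991, 2995] kHz
Total occupied spectrum: 2991 kHz to 3009 kHz (plus carrier at 3000 kHz)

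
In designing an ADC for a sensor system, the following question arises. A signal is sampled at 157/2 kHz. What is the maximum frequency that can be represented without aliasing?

The maximum frequency that can be represented without aliasing
is the Nyquist frequency: f_max = f_s / 2 = 157/2 kHz / 2 = 157/4 kHz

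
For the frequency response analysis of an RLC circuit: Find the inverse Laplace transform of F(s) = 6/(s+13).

Standard pair: k/(s+a) <-> k*e^(-at)*u(t)
With k=6, a=13: f(t) = 6*e^(-13t)*u(t)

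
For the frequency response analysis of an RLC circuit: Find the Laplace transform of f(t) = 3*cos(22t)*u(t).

Standard pair: cos(wt)*u(t) <-> s/(s^2+w^2)
With w = 22: L{3*cos(22t)*u(t)} = 3s/(s^2+484)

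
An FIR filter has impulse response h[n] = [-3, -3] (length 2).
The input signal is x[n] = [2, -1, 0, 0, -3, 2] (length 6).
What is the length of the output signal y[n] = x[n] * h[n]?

For linear convolution, the output length is:
len(y) = len(x) + len(h) - 1 = 6 + 2 - 1 = 7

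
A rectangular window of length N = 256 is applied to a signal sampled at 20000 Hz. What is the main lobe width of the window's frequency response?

For a rectangular window of length N,
the main lobe width in frequency is 2*f_s/N.
= 2*20000/256 = 625/4 Hz
This determines the minimum frequency separation for resolving two sinusoids.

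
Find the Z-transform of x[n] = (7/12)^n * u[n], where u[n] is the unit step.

The Z-transform of a^n * u[n] is z/(z-a) for |z| > |a|.
Here a = 7/12, so X(z) = z/(z - (7/12)) = 12z/(12z - 7)
ROC: |z| > 7/12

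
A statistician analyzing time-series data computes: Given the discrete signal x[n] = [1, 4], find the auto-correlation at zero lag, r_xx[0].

The auto-correlation at zero lag r_xx[0] equals the signal energy.
r_xx[0] = sum of x[n]^2 = 1^2 + 4^2
= 1 + 16 = 17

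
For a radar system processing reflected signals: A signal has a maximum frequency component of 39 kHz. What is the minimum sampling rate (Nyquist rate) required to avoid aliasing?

By the Nyquist-Shannon sampling theorem,
the minimum sampling rate (Nyquist rate) must be at least 2 * f_max.
Nyquist rate = 2 * 39 kHz = 78 kHz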